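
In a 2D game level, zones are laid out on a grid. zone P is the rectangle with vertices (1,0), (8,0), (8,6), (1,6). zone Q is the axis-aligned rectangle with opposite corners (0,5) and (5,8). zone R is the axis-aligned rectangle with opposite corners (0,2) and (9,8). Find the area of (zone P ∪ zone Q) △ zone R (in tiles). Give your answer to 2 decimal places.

|zone P ∪ zone Q| = 53.
|(zone P ∪ zone Q) ∩ zone R| = 39.
|(zone P ∪ zone Q) △ zone R| = 53 + 54 − 78 = 29.00.

29.00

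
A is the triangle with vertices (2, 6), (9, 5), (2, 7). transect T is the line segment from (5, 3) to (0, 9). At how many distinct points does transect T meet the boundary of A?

2

The segment meets the boundary at (2,6.6), (2.568,5.919).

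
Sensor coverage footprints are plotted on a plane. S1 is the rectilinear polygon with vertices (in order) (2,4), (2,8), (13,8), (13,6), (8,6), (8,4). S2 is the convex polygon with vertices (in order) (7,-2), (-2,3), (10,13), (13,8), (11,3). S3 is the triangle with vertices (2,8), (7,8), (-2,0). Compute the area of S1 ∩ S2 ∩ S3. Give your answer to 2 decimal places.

9.33

The intersection is the polygon with vertices (4,8), (7,8), (2.5,4), (2,4), (2,6.333).
By the shoelace formula its area is 9.33.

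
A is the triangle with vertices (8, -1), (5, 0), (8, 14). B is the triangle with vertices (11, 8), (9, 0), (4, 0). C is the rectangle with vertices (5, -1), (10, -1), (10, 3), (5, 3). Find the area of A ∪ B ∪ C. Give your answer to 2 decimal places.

By inclusion–exclusion:
Individual areas: |A| = 22.5, |B| = 20, |C| = 20.
|A∩B| = 8.3861.
|A∩C| = 9.5357.
|B∩C| = 11.6161.
|A∩B∩C| = 7.3057.
|A ∪ B ∪ C| = 62.5 − 29.5379 + 7.3057 = 40.27.

40.27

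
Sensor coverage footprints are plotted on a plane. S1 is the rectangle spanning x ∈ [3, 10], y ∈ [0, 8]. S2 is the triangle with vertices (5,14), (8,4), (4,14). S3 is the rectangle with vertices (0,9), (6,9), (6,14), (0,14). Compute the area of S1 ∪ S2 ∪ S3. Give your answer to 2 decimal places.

By inclusion–exclusion:
Individual areas: |S1| = 56, |S2| = 5, |S3| = 30.
|S1∩S2| = 0.8.
|S1∩S3| = 0 (no overlap).
|S2∩S3| = 3.3333.
|S1∩S2∩S3| = 0.
|S1 ∪ S2 ∪ S3| = 91 − 4.1333 + 0 = 86.87.

86.87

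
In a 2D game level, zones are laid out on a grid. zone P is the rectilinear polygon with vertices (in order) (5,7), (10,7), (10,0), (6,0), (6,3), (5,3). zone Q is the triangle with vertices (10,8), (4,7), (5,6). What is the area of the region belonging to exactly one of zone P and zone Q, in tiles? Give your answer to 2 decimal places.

|zone P| = 32, |zone Q| = 3.5, |zone P∩zone Q| = 1.25.
|zone P △ zone Q| = |zone P| + |zone Q| − 2·|zone P∩zone Q| = 32 + 3.5 − 2.5 = 33.00.

33.00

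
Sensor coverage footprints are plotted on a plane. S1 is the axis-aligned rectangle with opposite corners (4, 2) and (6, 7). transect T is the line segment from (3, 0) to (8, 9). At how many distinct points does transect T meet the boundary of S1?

The segment meets the boundary at (6,5.4), (4.111,2).

2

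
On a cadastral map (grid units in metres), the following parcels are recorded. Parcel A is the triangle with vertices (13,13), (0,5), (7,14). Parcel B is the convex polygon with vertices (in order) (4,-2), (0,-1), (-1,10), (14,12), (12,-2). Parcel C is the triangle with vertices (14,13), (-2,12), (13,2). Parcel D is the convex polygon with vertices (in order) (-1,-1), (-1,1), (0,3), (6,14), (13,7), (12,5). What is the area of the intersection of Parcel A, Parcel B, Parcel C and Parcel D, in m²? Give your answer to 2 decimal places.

10.84

The intersection is the polygon with vertices (8.706,11.294), (9.286,10.714), (4.42,7.72), (3.067,8.622), (3.652,9.696), (4.455,10.727).
By the shoelace formula its area is 10.84.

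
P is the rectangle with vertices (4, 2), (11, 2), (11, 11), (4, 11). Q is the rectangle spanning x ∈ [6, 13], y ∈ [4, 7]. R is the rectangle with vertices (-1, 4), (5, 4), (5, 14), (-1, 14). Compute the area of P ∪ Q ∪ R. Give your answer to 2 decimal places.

By inclusion–exclusion:
Individual areas: |P| = 63, |Q| = 21, |R| = 60.
|P∩Q|: x∈[6,11], y∈[4,7] → 5·3 = 15.
|P∩R|: x∈[4,5], y∈[4,11] → 1·7 = 7.
|Q∩R| = 0 (no overlap).
|P∩Q∩R| = 0.
|P ∪ Q ∪ R| = 144 − 22 + 0 = 122.00.

122.00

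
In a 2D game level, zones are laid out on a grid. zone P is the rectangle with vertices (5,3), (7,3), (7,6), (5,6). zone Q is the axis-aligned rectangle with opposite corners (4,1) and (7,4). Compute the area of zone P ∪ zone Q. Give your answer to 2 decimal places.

By inclusion–exclusion:
Individual areas: |zone P| = 6, |zone Q| = 9.
|zone P∩zone Q|: x∈[5,7], y∈[3,4] → 2·1 = 2.
|zone P ∪ zone Q| = 15 − 2 = 13.00.

13.00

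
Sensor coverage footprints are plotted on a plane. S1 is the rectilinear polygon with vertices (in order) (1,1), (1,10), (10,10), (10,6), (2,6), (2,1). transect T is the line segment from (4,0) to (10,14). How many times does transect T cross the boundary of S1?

The segment meets the boundary at (8.286,10), (6.571,6).

2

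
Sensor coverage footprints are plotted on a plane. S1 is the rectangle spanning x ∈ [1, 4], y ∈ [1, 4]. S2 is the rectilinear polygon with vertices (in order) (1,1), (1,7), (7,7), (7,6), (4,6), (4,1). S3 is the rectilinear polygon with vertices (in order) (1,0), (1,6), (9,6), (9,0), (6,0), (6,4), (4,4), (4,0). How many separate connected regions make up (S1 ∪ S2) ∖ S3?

(S1 ∪ S2) ∖ S3 is a single connected region.

1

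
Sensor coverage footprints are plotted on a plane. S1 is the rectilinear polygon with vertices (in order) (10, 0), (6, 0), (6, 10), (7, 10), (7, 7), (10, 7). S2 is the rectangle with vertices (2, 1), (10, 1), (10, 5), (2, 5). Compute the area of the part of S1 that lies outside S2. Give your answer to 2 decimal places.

|S1| = 31, |S1∩S2| = 16.
|S1 ∖ S2| = |S1| − |S1∩S2| = 31 − 16 = 15.00.

15.00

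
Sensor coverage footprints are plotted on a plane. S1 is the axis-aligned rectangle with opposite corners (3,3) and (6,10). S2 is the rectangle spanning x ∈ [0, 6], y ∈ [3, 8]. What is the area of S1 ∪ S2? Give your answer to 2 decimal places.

36.00

By inclusion–exclusion:
Individual areas: |S1| = 21, |S2| = 30.
|S1∩S2|: x∈[3,6], y∈[3,8] → 3·5 = 15.
|S1 ∪ S2| = 51 − 15 = 36.00.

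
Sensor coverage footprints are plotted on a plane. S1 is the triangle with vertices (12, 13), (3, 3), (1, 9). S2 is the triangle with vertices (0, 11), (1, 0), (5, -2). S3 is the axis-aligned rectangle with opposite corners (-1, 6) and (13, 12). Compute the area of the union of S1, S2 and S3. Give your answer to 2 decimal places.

107.75

By inclusion–exclusion:
Individual areas: |S1| = 37, |S2| = 21, |S3| = 84.
|S1∩S2| = 0.0554.
|S1∩S3| = 30.525.
|S2∩S3| = 3.6713.
|S1∩S2∩S3| = 0.
|S1 ∪ S2 ∪ S3| = 142 − 34.2517 + 0 = 107.75.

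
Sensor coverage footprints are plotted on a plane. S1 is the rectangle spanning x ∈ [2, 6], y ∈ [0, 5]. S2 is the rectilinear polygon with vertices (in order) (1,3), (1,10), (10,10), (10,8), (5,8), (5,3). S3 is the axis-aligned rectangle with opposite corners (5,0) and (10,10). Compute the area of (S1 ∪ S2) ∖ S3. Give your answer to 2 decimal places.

37.00

|S1 ∪ S2| = 52.
|(S1 ∪ S2) ∩ S3| = 15.
|(S1 ∪ S2) ∖ S3| = 52 − 15 = 37.00.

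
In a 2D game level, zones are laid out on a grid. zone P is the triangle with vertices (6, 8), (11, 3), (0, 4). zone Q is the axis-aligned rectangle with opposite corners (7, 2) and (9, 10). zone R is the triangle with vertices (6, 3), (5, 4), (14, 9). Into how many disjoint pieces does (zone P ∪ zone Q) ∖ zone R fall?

2

(zone P ∪ zone Q) ∖ zone R splits into 2 disjoint pieces (area 24.3056, area 6.9069).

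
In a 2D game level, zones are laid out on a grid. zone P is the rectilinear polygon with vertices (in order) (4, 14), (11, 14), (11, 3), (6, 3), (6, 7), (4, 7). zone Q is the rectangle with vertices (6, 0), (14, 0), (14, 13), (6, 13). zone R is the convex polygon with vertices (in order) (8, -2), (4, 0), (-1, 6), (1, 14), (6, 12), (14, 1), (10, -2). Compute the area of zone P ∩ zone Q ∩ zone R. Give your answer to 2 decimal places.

The intersection is the polygon with vertices (6,3), (6,7), (6,12), (11,5.125), (11,3).
By the shoelace formula its area is 27.81.

27.81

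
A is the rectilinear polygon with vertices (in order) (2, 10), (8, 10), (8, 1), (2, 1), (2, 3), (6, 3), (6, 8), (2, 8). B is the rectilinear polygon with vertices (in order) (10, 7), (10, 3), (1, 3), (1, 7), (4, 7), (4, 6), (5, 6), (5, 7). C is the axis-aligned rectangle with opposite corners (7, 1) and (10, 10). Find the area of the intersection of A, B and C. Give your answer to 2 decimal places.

4.00

The intersection is the polygon with vertices (7,3), (7,7), (8,7), (8,3).
By the shoelace formula its area is 4.00.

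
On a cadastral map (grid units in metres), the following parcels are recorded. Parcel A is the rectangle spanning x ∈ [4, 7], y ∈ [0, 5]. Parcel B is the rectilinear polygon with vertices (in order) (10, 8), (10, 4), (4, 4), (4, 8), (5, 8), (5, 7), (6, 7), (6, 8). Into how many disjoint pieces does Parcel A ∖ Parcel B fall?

Parcel A ∖ Parcel B is a single connected region.

1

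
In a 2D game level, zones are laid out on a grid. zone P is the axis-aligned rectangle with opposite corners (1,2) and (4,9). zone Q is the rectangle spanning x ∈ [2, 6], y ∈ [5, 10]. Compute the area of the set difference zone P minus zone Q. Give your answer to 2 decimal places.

13.00

|zone P∩zone Q|: x∈[2,4], y∈[5,9] → 2·4 = 8.
|zone P| = 21.
|zone P ∖ zone Q| = |zone P| − |zone P∩zone Q| = 21 − 8 = 13.00.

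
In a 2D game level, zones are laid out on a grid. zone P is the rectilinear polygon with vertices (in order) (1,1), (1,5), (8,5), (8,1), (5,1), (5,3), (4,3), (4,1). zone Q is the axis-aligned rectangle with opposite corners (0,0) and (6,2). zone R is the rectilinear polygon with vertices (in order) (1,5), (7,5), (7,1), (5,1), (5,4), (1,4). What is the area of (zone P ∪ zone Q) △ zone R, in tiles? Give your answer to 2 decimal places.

22.00

|zone P ∪ zone Q| = 34.
|(zone P ∪ zone Q) ∩ zone R| = 12.
|(zone P ∪ zone Q) △ zone R| = 34 + 12 − 24 = 22.00.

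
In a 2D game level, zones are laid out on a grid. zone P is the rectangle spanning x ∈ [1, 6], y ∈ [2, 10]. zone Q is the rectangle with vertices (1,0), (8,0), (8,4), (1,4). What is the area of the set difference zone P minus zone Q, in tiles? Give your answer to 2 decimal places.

30.00

|zone P∩zone Q|: x∈[1,6], y∈[2,4] → 5·2 = 10.
|zone P| = 40.
|zone P ∖ zone Q| = |zone P| − |zone P∩zone Q| = 40 − 10 = 30.00.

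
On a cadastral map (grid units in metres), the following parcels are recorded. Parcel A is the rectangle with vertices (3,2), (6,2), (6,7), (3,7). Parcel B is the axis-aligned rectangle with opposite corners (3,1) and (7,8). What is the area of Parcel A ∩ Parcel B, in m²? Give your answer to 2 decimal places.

|Parcel A∩Parcel B|: x∈[3,6], y∈[2,7] → 3·5 = 15.

15.00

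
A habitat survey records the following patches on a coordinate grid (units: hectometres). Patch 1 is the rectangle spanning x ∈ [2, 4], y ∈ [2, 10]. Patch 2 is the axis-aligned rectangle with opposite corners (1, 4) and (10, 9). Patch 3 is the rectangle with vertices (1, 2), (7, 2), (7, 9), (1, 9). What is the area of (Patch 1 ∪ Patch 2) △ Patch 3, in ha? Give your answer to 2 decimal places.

|Patch 1 ∪ Patch 2| = 51.
|(Patch 1 ∪ Patch 2) ∩ Patch 3| = 34.
|(Patch 1 ∪ Patch 2) △ Patch 3| = 51 + 42 − 68 = 25.00.

25.00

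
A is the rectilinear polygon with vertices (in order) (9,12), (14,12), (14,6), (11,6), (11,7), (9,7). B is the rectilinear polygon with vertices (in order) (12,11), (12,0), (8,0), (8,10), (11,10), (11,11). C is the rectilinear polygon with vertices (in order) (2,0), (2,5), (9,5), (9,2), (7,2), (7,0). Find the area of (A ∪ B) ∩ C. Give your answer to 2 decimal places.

The region (A ∪ B) ∩ C is the polygon with vertices (8,5), (9,5), (9,2), (8,2).
By the shoelace formula its area is 3.00.

3.00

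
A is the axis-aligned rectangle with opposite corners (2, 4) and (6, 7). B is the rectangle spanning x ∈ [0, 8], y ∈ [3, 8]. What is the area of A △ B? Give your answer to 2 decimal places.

28.00

|A∩B|: x∈[2,6], y∈[4,7] → 4·3 = 12.
|A △ B| = |A| + |B| − 2·|A∩B| = 12 + 40 − 24 = 28.00.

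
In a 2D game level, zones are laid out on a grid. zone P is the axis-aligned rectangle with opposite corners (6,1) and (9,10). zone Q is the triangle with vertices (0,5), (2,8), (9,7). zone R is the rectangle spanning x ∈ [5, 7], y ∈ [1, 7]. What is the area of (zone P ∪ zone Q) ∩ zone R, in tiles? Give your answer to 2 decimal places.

The region (zone P ∪ zone Q) ∩ zone R is the polygon with vertices (6,1), (6,6.333), (5,6.111), (5,7), (7,7), (7,1).
By the shoelace formula its area is 6.78.

6.78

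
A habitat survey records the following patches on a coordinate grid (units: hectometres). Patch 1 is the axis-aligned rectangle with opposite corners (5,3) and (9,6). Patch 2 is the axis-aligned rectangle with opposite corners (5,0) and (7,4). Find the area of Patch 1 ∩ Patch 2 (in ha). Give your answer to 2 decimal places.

|Patch 1∩Patch 2|: x∈[5,7], y∈[3,4] → 2·1 = 2.

2.00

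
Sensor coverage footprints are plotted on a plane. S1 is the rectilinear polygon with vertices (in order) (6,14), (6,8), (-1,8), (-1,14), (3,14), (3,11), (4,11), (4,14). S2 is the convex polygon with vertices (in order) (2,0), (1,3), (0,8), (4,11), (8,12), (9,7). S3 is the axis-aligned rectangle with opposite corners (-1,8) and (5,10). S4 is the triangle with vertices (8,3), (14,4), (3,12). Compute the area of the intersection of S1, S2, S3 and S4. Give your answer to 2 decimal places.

0.71

The intersection is the polygon with vertices (5,10), (5,8.4), (4.111,10).
By the shoelace formula its area is 0.71.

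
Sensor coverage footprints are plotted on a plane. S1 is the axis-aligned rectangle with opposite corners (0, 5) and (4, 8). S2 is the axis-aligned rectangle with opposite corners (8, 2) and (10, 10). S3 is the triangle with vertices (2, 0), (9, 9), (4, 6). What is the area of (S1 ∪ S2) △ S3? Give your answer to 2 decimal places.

38.98

|S1 ∪ S2| = 28.
|(S1 ∪ S2) ∩ S3| = 0.5095.
|(S1 ∪ S2) △ S3| = 28 + 12 − 1.019 = 38.98.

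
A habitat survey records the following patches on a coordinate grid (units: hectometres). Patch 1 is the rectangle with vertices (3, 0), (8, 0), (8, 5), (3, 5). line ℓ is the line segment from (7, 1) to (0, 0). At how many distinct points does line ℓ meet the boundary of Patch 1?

The segment meets the boundary at (3,0.429).

1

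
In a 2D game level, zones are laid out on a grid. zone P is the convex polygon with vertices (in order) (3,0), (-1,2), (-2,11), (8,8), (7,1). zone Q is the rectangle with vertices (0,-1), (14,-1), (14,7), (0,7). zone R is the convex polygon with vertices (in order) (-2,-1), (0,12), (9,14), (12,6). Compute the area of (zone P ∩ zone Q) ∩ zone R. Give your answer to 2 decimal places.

The region (zone P ∩ zone Q) ∩ zone R is the polygon with vertices (0,7), (7.857,7), (7.385,3.692), (1.5,0.75), (0,1.5).
By the shoelace formula its area is 37.72.

37.72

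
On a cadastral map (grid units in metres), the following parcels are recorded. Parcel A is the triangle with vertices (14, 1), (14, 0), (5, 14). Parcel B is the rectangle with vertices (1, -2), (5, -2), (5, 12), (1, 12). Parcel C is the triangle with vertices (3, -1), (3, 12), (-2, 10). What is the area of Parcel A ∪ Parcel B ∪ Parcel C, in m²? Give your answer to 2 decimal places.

72.20

By inclusion–exclusion:
Individual areas: |Parcel A| = 4.5, |Parcel B| = 56, |Parcel C| = 32.5.
|Parcel A∩Parcel B| = 0.
|Parcel A∩Parcel C| = 0.
|Parcel B∩Parcel C| = 20.8.
|Parcel A∩Parcel B∩Parcel C| = 0.
|Parcel A ∪ Parcel B ∪ Parcel C| = 93 − 20.8 + 0 = 72.20.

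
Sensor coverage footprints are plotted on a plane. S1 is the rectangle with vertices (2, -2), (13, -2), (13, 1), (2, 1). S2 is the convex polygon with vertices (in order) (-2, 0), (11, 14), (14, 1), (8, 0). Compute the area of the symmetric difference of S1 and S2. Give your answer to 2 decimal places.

125.67

|S1| = 33, |S2| = 110.5, |S1∩S2| = 8.9167.
|S1 △ S2| = |S1| + |S2| − 2·|S1∩S2| = 33 + 110.5 − 17.8333 = 125.67.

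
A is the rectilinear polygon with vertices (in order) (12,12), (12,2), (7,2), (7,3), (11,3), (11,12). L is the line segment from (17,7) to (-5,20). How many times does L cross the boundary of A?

2

The segment meets the boundary at (11,10.545), (12,9.955).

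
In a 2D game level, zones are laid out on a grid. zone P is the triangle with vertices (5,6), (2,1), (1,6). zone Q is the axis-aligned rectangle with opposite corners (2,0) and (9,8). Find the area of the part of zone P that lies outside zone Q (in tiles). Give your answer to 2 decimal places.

|zone P| = 10, |zone P∩zone Q| = 7.5.
|zone P ∖ zone Q| = |zone P| − |zone P∩zone Q| = 10 − 7.5 = 2.50.

2.50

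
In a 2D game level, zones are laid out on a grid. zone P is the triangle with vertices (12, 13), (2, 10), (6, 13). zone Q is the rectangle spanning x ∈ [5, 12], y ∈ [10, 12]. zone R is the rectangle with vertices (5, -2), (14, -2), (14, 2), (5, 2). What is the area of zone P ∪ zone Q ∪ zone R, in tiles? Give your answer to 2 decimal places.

By inclusion–exclusion:
Individual areas: |zone P| = 9, |zone Q| = 14, |zone R| = 36.
|zone P∩zone Q| = 2.0167.
|zone P∩zone R| = 0.
|zone Q∩zone R| = 0 (no overlap).
|zone P∩zone Q∩zone R| = 0.
|zone P ∪ zone Q ∪ zone R| = 59 − 2.0167 + 0 = 56.98.

56.98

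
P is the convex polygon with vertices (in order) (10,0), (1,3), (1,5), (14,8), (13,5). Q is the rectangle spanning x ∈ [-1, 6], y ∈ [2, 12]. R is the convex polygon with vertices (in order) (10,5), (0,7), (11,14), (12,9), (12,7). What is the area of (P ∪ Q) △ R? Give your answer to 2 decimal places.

120.55

|P ∪ Q| = 110.6154.
|(P ∪ Q) ∩ R| = 22.5315.
|(P ∪ Q) △ R| = 110.6154 + 55 − 45.0629 = 120.55.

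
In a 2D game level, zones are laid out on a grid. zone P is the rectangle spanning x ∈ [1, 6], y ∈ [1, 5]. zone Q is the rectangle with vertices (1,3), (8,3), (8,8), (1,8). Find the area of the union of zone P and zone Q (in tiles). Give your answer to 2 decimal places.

By inclusion–exclusion:
Individual areas: |zone P| = 20, |zone Q| = 35.
|zone P∩zone Q|: x∈[1,6], y∈[3,5] → 5·2 = 10.
|zone P ∪ zone Q| = 55 − 10 = 45.00.

45.00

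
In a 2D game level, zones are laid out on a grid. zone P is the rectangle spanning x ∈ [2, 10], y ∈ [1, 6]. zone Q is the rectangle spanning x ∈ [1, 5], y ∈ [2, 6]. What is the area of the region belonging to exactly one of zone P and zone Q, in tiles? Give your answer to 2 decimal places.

|zone P∩zone Q|: x∈[2,5], y∈[2,6] → 3·4 = 12.
|zone P △ zone Q| = |zone P| + |zone Q| − 2·|zone P∩zone Q| = 40 + 16 − 24 = 32.00.

32.00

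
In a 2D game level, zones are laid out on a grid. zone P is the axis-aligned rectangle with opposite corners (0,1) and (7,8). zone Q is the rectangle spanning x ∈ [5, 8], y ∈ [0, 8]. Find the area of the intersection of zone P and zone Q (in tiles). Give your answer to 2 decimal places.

14.00

|zone P∩zone Q|: x∈[5,7], y∈[1,8] → 2·7 = 14.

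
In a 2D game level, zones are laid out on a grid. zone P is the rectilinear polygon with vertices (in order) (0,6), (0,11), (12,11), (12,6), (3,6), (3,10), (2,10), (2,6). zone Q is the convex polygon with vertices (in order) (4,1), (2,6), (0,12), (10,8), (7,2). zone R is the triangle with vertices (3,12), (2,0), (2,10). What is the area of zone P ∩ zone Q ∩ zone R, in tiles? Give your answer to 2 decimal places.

0.59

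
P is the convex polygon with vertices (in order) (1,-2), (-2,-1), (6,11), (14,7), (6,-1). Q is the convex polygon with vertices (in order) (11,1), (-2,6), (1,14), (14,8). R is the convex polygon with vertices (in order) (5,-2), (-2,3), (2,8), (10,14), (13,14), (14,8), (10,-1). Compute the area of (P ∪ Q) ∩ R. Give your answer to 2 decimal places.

|P ∪ Q| = 154.4485.
|(P ∪ Q) ∩ R| = 111.05.

111.05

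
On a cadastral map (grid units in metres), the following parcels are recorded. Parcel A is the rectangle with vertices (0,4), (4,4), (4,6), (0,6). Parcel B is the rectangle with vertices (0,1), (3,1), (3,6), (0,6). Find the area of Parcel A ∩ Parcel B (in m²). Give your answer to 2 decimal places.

6.00

|Parcel A∩Parcel B|: x∈[0,3], y∈[4,6] → 3·2 = 6.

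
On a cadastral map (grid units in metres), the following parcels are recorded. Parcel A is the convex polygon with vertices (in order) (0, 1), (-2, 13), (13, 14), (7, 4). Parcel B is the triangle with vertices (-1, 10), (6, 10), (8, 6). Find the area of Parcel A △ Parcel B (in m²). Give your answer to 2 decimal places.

103.00

|Parcel A| = 117, |Parcel B| = 14, |Parcel A∩Parcel B| = 14.
|Parcel A △ Parcel B| = |Parcel A| + |Parcel B| − 2·|Parcel A∩Parcel B| = 117 + 14 − 28 = 103.00.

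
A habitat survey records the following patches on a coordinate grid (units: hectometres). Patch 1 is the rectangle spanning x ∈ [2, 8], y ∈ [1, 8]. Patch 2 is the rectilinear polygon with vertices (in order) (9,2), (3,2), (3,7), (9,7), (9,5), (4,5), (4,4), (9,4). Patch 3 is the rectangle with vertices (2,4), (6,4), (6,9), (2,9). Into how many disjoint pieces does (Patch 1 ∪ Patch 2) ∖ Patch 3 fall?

1

(Patch 1 ∪ Patch 2) ∖ Patch 3 is a single connected region.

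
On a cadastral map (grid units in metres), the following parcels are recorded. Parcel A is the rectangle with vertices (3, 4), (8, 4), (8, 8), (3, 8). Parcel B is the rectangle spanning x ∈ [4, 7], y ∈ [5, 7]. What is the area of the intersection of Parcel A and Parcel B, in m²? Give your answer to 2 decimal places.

6.00

|Parcel A∩Parcel B|: x∈[4,7], y∈[5,7] → 3·2 = 6.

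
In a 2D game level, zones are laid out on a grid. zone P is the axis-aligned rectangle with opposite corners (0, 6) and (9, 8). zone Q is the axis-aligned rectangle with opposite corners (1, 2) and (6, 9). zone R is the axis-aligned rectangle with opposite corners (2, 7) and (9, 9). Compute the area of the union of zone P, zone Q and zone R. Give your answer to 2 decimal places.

46.00

By inclusion–exclusion:
Individual areas: |zone P| = 18, |zone Q| = 35, |zone R| = 14.
|zone P∩zone Q|: x∈[1,6], y∈[6,8] → 5·2 = 10.
|zone P∩zone R|: x∈[2,9], y∈[7,8] → 7·1 = 7.
|zone Q∩zone R|: x∈[2,6], y∈[7,9] → 4·2 = 8.
|zone P∩zone Q∩zone R| = 4.
|zone P ∪ zone Q ∪ zone R| = 67 − 25 + 4 = 46.00.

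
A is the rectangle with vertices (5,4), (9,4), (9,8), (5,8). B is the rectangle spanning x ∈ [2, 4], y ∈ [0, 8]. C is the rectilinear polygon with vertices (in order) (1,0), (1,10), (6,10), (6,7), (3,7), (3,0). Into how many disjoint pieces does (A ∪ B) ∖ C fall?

(A ∪ B) ∖ C splits into 2 disjoint pieces (area 15, area 7).

2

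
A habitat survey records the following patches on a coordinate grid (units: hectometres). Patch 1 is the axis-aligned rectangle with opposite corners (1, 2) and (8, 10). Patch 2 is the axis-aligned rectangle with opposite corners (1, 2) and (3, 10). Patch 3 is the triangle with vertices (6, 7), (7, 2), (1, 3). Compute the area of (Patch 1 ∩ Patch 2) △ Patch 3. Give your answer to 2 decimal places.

26.63

|Patch 1 ∩ Patch 2| = 16.
|(Patch 1 ∩ Patch 2) ∩ Patch 3| = 1.9333.
|(Patch 1 ∩ Patch 2) △ Patch 3| = 16 + 14.5 − 3.8667 = 26.63.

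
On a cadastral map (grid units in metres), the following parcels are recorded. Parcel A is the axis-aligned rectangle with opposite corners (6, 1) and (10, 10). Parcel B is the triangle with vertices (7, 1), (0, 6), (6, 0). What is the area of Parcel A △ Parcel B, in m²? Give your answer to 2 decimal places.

41.29

|Parcel A| = 36, |Parcel B| = 6, |Parcel A∩Parcel B| = 0.3571.
|Parcel A △ Parcel B| = |Parcel A| + |Parcel B| − 2·|Parcel A∩Parcel B| = 36 + 6 − 0.7143 = 41.29.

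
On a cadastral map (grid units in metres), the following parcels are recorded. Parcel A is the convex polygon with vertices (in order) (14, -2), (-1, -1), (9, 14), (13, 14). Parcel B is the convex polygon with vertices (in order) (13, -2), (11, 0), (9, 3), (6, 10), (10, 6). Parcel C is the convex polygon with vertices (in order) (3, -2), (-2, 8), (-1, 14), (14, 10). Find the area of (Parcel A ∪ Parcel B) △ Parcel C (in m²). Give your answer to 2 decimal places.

140.31

|Parcel A ∪ Parcel B| = 149.5189.
|(Parcel A ∪ Parcel B) ∩ Parcel C| = 70.6033.
|(Parcel A ∪ Parcel B) △ Parcel C| = 149.5189 + 132 − 141.2065 = 140.31.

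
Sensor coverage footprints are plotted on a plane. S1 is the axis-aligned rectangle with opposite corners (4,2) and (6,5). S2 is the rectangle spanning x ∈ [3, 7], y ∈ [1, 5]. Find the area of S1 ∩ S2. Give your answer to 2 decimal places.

|S1∩S2|: x∈[4,6], y∈[2,5] → 2·3 = 6.

6.00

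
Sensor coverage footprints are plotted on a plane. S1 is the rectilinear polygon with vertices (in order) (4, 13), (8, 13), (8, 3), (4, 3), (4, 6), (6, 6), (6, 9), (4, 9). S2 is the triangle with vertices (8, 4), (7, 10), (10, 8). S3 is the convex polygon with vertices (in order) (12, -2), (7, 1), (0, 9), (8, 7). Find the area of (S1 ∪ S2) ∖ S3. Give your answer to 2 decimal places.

|S1 ∪ S2| = 39.3333.
|(S1 ∪ S2) ∩ S3| = 14.666.
|(S1 ∪ S2) ∖ S3| = 39.3333 − 14.666 = 24.67.

24.67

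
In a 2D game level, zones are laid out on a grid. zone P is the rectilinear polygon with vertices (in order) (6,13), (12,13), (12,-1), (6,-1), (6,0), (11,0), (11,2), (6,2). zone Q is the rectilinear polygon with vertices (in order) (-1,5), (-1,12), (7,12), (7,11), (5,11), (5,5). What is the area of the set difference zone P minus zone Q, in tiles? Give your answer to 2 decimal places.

|zone P| = 74, |zone P∩zone Q| = 1.
|zone P ∖ zone Q| = |zone P| − |zone P∩zone Q| = 74 − 1 = 73.00.

73.00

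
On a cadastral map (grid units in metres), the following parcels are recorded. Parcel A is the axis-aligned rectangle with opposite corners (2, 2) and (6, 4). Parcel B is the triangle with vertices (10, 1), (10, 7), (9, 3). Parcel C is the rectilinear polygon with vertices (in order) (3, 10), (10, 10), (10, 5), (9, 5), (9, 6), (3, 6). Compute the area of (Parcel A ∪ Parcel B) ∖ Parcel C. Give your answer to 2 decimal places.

|Parcel A ∪ Parcel B| = 11.
|(Parcel A ∪ Parcel B) ∩ Parcel C| = 0.5.
|(Parcel A ∪ Parcel B) ∖ Parcel C| = 11 − 0.5 = 10.50.

10.50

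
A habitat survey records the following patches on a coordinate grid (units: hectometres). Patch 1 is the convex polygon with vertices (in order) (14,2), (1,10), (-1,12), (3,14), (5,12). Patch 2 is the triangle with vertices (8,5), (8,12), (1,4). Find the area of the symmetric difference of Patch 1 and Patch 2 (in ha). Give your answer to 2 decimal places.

47.80

|Patch 1| = 41, |Patch 2| = 24.5, |Patch 1∩Patch 2| = 8.8496.
|Patch 1 △ Patch 2| = |Patch 1| + |Patch 2| − 2·|Patch 1∩Patch 2| = 41 + 24.5 − 17.6993 = 47.80.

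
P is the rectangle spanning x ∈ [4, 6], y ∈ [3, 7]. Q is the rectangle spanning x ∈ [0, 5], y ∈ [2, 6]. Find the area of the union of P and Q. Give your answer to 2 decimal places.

By inclusion–exclusion:
Individual areas: |P| = 8, |Q| = 20.
|P∩Q|: x∈[4,5], y∈[3,6] → 1·3 = 3.
|P ∪ Q| = 28 − 3 = 25.00.

25.00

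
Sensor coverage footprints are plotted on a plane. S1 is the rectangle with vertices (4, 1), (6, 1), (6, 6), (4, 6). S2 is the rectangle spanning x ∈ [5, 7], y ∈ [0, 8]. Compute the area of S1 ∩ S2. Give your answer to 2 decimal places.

5.00

|S1∩S2|: x∈[5,6], y∈[1,6] → 1·5 = 5.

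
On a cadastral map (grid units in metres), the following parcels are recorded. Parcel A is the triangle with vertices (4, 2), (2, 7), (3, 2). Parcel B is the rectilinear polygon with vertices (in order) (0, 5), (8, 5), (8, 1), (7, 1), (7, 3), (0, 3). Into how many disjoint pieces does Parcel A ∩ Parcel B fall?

Parcel A ∩ Parcel B is a single connected region.

1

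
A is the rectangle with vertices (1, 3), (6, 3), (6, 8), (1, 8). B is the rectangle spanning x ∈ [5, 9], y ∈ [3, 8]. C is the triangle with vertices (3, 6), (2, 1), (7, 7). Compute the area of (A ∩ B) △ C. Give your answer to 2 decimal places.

|A ∩ B| = 5.
|(A ∩ B) ∩ C| = 1.425.
|(A ∩ B) △ C| = 5 + 9.5 − 2.85 = 11.65.

11.65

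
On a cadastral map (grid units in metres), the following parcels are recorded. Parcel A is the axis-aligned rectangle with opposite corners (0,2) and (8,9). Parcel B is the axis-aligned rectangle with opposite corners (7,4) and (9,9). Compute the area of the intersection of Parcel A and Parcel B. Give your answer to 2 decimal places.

5.00

|Parcel A∩Parcel B|: x∈[7,8], y∈[4,9] → 1·5 = 5.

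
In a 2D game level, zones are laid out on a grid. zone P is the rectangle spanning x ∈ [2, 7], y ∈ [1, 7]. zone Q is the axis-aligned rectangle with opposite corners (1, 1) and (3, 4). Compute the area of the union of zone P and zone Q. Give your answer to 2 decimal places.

By inclusion–exclusion:
Individual areas: |zone P| = 30, |zone Q| = 6.
|zone P∩zone Q|: x∈[2,3], y∈[1,4] → 1·3 = 3.
|zone P ∪ zone Q| = 36 − 3 = 33.00.

33.00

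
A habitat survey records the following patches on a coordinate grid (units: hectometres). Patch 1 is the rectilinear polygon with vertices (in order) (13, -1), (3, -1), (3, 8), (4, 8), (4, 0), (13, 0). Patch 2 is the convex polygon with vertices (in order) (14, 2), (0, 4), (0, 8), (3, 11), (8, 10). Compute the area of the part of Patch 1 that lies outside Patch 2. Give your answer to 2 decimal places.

13.50

|Patch 1| = 18, |Patch 1∩Patch 2| = 4.5.
|Patch 1 ∖ Patch 2| = |Patch 1| − |Patch 1∩Patch 2| = 18 − 4.5 = 13.50.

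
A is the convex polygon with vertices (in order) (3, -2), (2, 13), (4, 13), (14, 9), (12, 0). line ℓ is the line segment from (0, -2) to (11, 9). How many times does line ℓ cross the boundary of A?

The segment meets the boundary at (2.812,0.812).

1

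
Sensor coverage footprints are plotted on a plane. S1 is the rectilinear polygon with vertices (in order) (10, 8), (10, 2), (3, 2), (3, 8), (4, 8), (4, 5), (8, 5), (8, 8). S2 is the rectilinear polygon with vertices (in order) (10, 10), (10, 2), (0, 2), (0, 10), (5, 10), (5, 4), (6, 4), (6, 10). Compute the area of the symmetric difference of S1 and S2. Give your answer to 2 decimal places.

46.00

|S1| = 30, |S2| = 74, |S1∩S2| = 29.
|S1 △ S2| = |S1| + |S2| − 2·|S1∩S2| = 30 + 74 − 58 = 46.00.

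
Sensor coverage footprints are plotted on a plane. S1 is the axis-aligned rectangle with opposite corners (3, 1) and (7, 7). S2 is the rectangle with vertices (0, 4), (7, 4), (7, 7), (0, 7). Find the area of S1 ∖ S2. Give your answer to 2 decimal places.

12.00

|S1∩S2|: x∈[3,7], y∈[4,7] → 4·3 = 12.
|S1| = 24.
|S1 ∖ S2| = |S1| − |S1∩S2| = 24 − 12 = 12.00.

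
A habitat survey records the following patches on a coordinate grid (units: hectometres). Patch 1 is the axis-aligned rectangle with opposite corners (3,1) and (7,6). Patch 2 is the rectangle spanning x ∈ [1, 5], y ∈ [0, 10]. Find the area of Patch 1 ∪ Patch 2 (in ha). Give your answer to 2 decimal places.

By inclusion–exclusion:
Individual areas: |Patch 1| = 20, |Patch 2| = 40.
|Patch 1∩Patch 2|: x∈[3,5], y∈[1,6] → 2·5 = 10.
|Patch 1 ∪ Patch 2| = 60 − 10 = 50.00.

50.00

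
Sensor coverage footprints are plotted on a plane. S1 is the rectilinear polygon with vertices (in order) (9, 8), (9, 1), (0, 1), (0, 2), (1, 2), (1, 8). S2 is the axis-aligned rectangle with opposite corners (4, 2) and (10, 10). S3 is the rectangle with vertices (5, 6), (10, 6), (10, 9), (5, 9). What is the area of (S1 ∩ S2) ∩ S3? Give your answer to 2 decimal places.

The region (S1 ∩ S2) ∩ S3 is the polygon with vertices (9,8), (9,6), (5,6), (5,8).
By the shoelace formula its area is 8.00.

8.00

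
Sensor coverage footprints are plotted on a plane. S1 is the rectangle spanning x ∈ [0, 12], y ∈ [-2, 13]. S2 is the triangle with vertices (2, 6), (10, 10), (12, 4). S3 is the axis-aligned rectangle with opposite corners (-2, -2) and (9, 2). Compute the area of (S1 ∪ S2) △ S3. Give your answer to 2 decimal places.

|S1 ∪ S2| = 180.
|(S1 ∪ S2) ∩ S3| = 36.
|(S1 ∪ S2) △ S3| = 180 + 44 − 72 = 152.00.

152.00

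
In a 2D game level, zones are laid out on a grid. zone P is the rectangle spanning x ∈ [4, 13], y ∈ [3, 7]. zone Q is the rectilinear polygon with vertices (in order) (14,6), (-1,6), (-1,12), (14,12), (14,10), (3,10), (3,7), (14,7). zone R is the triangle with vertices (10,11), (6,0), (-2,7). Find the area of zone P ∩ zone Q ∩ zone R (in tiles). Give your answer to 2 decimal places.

4.36

The intersection is the polygon with vertices (4,6), (4,7), (8.546,7), (8.182,6).
By the shoelace formula its area is 4.36.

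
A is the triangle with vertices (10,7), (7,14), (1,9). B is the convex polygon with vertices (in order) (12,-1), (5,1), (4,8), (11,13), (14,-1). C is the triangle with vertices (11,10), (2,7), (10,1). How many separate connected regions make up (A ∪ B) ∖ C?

1

(A ∪ B) ∖ C is a single connected region.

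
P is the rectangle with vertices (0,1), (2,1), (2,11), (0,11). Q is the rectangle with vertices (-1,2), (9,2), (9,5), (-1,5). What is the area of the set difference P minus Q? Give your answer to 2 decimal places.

|P∩Q|: x∈[0,2], y∈[2,5] → 2·3 = 6.
|P| = 20.
|P ∖ Q| = |P| − |P∩Q| = 20 − 6 = 14.00.

14.00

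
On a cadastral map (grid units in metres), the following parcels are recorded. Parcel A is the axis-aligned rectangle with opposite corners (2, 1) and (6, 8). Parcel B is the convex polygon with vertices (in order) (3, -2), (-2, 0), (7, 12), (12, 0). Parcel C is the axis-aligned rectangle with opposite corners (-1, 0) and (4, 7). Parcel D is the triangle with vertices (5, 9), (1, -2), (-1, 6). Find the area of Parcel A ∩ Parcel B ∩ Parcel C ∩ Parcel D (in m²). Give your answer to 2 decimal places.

5.95

The intersection is the polygon with vertices (2,5.333), (3.25,7), (4,7), (4,6.25), (2.091,1), (2,1).
By the shoelace formula its area is 5.95.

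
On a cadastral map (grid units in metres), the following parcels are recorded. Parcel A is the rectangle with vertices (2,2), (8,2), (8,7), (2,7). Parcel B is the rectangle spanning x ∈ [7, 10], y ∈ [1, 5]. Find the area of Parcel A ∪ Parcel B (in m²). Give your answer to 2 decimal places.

By inclusion–exclusion:
Individual areas: |Parcel A| = 30, |Parcel B| = 12.
|Parcel A∩Parcel B|: x∈[7,8], y∈[2,5] → 1·3 = 3.
|Parcel A ∪ Parcel B| = 42 − 3 = 39.00.

39.00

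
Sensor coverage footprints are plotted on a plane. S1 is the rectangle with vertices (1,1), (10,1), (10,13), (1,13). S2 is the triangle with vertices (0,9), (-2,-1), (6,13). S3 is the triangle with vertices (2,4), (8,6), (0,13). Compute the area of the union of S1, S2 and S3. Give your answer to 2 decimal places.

By inclusion–exclusion:
Individual areas: |S1| = 108, |S2| = 26, |S3| = 29.
|S1∩S2| = 13.5417.
|S1∩S3| = 27.1875.
|S2∩S3| = 8.5392.
|S1∩S2∩S3| = 8.4075.
|S1 ∪ S2 ∪ S3| = 163 − 49.2684 + 8.4075 = 122.14.

122.14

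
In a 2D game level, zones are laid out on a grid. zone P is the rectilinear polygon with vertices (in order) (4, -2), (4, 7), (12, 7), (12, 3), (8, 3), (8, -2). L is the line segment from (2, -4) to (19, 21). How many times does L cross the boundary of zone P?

2

The segment meets the boundary at (9.48,7), (4,-1.059).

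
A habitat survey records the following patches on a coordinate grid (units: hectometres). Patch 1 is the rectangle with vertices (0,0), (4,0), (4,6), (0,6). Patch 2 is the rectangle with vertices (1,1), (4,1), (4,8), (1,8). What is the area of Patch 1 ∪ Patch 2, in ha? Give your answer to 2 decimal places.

30.00

By inclusion–exclusion:
Individual areas: |Patch 1| = 24, |Patch 2| = 21.
|Patch 1∩Patch 2|: x∈[1,4], y∈[1,6] → 3·5 = 15.
|Patch 1 ∪ Patch 2| = 45 − 15 = 30.00.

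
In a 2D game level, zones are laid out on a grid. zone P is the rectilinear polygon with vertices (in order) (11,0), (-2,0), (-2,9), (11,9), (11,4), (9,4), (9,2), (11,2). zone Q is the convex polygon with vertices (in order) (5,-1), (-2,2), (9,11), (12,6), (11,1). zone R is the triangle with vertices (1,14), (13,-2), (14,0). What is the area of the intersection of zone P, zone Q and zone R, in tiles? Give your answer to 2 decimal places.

6.86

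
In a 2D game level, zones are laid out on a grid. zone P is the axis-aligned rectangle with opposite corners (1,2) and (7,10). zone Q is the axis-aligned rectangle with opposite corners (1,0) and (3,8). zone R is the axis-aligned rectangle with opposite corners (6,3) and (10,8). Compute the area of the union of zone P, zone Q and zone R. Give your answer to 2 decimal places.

By inclusion–exclusion:
Individual areas: |zone P| = 48, |zone Q| = 16, |zone R| = 20.
|zone P∩zone Q|: x∈[1,3], y∈[2,8] → 2·6 = 12.
|zone P∩zone R|: x∈[6,7], y∈[3,8] → 1·5 = 5.
|zone Q∩zone R| = 0 (no overlap).
|zone P∩zone Q∩zone R| = 0.
|zone P ∪ zone Q ∪ zone R| = 84 − 17 + 0 = 67.00.

67.00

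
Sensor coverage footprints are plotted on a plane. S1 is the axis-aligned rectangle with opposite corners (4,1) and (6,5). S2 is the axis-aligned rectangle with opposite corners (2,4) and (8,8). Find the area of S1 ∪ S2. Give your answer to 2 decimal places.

By inclusion–exclusion:
Individual areas: |S1| = 8, |S2| = 24.
|S1∩S2|: x∈[4,6], y∈[4,5] → 2·1 = 2.
|S1 ∪ S2| = 32 − 2 = 30.00.

30.00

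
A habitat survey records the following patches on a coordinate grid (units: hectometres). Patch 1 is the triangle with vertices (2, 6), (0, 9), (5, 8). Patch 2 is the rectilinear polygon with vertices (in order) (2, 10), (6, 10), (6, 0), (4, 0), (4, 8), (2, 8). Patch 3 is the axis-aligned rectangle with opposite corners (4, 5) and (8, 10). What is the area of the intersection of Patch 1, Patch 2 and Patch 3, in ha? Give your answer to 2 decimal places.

The intersection is the polygon with vertices (4,7.333), (4,8), (4,8.2), (5,8).
By the shoelace formula its area is 0.43.

0.43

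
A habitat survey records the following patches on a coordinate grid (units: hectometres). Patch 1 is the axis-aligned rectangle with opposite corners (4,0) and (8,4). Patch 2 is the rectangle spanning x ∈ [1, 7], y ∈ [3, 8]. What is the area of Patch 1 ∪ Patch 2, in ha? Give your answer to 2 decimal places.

By inclusion–exclusion:
Individual areas: |Patch 1| = 16, |Patch 2| = 30.
|Patch 1∩Patch 2|: x∈[4,7], y∈[3,4] → 3·1 = 3.
|Patch 1 ∪ Patch 2| = 46 − 3 = 43.00.

43.00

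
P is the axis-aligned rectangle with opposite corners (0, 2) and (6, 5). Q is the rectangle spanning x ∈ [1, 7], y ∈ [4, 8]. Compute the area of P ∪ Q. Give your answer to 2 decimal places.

37.00

By inclusion–exclusion:
Individual areas: |P| = 18, |Q| = 24.
|P∩Q|: x∈[1,6], y∈[4,5] → 5·1 = 5.
|P ∪ Q| = 42 − 5 = 37.00.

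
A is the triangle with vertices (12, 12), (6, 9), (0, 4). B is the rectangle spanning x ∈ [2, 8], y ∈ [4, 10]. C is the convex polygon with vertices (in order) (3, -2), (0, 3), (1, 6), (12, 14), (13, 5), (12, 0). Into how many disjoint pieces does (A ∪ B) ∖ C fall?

2

(A ∪ B) ∖ C splits into 2 disjoint pieces (area 0.0165, area 7.3636).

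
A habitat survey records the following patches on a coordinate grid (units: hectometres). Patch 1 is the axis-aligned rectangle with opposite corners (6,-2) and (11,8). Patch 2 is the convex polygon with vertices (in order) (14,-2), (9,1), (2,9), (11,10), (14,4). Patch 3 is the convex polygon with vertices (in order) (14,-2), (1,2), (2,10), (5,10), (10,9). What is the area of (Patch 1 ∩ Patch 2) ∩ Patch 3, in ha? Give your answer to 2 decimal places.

The region (Patch 1 ∩ Patch 2) ∩ Patch 3 is the polygon with vertices (10.364,8), (11,6.25), (11,-0.2), (9,1), (6,4.429), (6,8).
By the shoelace formula its area is 30.50.

30.50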